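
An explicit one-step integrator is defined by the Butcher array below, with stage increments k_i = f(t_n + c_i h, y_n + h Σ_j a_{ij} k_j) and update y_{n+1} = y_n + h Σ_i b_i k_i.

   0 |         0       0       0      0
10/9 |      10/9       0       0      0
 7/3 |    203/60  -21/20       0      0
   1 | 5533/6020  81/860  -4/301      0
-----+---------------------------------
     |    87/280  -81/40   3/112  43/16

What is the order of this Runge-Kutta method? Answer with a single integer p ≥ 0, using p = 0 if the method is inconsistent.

b = (87/280, -81/40, 3/112, 43/16)
c = (0, 10/9, 7/3, 1)
Ac = (0, 0, -7/6, 19/258)
Σ b_i: 87/280·1 + (-81/40)·1 + 3/112·1 + 43/16·1 = 1 ✓
b·c: (-81/40)·10/9 + 3/112·7/3 + 43/16·1 = 1/2 ✓
b·c²: (-81/40)·100/81 + 3/112·49/9 + 43/16·1 = 1/3 ✓
b·Ac: 3/112·(-7/6) + 43/16·19/258 = 1/6 ✓
b·c³: (-81/40)·1000/729 + 3/112·343/27 + 43/16·1 = 1/4 ✓
b·(c∘Ac): 3/112·(-49/18) + 43/16·19/258 = 1/8 ✓
b·Ac²: 3/112·(-35/27) + 43/16·17/387 = 1/12 ✓
b·A²c: 43/16·2/129 = 1/24 ✓; 4 stages ⇒ order 4.

4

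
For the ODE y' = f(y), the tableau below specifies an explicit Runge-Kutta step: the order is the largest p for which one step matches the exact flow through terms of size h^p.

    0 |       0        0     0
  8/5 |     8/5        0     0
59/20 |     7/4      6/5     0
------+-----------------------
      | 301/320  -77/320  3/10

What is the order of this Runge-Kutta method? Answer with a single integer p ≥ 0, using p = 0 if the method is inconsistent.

2

b = (301/320, -77/320, 3/10)
c = (0, 8/5, 59/20)
Ac = (0, 0, 48/25)
Σ b_i: 301/320·1 + (-77/320)·1 + 3/10·1 = 1 ✓
b·c: (-77/320)·8/5 + 3/10·59/20 = 1/2 ✓
b·c²: (-77/320)·64/25 + 3/10·3481/400 = 7979/4000 ≠ 1/3 ⇒ order 2.
b·Ac: 3/10·48/25 = 72/125 ≠ 1/6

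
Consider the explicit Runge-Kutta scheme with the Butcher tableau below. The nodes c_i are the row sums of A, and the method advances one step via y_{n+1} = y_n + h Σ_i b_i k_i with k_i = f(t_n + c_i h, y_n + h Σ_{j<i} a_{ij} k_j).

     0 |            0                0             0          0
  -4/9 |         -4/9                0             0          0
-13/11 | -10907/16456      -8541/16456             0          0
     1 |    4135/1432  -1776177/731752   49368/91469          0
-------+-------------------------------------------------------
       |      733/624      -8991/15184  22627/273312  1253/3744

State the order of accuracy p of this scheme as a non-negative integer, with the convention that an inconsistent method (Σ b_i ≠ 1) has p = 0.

4

b = (733/624, -8991/15184, 22627/273312, 1253/3744)
c = (0, -4/9, -13/11, 1)
Ac = (0, 0, 949/4114, 1105/2506)
Σ b_i: 733/624·1 + (-8991/15184)·1 + 22627/273312·1 + 1253/3744·1 = 1 ✓
b·c: (-8991/15184)·(-4/9) + 22627/273312·(-13/11) + 1253/3744·1 = 1/2 ✓
b·c²: (-8991/15184)·16/81 + 22627/273312·169/121 + 1253/3744·1 = 1/3 ✓
b·Ac: 22627/273312·949/4114 + 1253/3744·1105/2506 = 1/6 ✓
b·c³: (-8991/15184)·(-64/729) + 22627/273312·(-2197/1331) + 1253/3744·1 = 1/4 ✓
b·(c∘Ac): 22627/273312·(-12337/45254) + 1253/3744·1105/2506 = 1/8 ✓
b·Ac²: 22627/273312·(-1898/18513) + 1253/3744·442/1611 = 1/12 ✓
b·A²c: 1253/3744·156/1253 = 1/24 ✓; 4 stages ⇒ order 4.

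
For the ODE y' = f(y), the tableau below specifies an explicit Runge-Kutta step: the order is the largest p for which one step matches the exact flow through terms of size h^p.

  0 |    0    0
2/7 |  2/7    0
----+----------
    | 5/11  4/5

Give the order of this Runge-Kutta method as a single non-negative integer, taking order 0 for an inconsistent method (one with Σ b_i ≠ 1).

b = (5/11, 4/5)
c = (0, 2/7)
Σ b_i: 5/11·1 + 4/5·1 = 69/55 ≠ 1 ⇒ order 0.

0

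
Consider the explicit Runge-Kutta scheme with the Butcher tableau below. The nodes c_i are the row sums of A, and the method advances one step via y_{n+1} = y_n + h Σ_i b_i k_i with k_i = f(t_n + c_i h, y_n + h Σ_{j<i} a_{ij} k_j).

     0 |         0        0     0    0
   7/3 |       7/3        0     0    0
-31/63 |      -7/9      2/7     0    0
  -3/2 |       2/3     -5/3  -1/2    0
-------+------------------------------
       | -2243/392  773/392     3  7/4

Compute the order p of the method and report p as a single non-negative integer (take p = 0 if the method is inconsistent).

2

b = (-2243/392, 773/392, 3, 7/4)
c = (0, 7/3, -31/63, -3/2)
Ac = (0, 0, 2/3, -51/14)
Σ b_i: (-2243/392)·1 + 773/392·1 + 3·1 + 7/4·1 = 1 ✓
b·c: 773/392·7/3 + 3·(-31/63) + 7/4·(-3/2) = 1/2 ✓
b·c²: 773/392·49/9 + 3·961/3969 + 7/4·9/4 = 325987/21168 ≠ 1/3 ⇒ order 2.
b·Ac: 3·2/3 + 7/4·(-51/14) = -35/8 ≠ 1/6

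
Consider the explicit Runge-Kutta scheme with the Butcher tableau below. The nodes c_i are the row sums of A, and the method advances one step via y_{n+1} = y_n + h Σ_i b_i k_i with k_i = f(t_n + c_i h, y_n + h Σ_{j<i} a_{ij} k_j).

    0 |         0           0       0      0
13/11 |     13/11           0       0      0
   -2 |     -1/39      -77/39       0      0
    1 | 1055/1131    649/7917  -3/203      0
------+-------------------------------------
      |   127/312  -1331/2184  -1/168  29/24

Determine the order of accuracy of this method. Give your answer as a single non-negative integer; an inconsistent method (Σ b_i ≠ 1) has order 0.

b = (127/312, -1331/2184, -1/168, 29/24)
c = (0, 13/11, -2, 1)
Ac = (0, 0, -7/3, 11/87)
Σ b_i: 127/312·1 + (-1331/2184)·1 + (-1/168)·1 + 29/24·1 = 1 ✓
b·c: (-1331/2184)·13/11 + (-1/168)·(-2) + 29/24·1 = 1/2 ✓
b·c²: (-1331/2184)·169/121 + (-1/168)·4 + 29/24·1 = 1/3 ✓
b·Ac: (-1/168)·(-7/3) + 29/24·11/87 = 1/6 ✓
b·c³: (-1331/2184)·2197/1331 + (-1/168)·(-8) + 29/24·1 = 1/4 ✓
b·(c∘Ac): (-1/168)·14/3 + 29/24·11/87 = 1/8 ✓
b·Ac²: (-1/168)·(-91/33) + 29/24·53/957 = 1/12 ✓
b·A²c: 29/24·1/29 = 1/24 ✓; 4 stages ⇒ order 4.

4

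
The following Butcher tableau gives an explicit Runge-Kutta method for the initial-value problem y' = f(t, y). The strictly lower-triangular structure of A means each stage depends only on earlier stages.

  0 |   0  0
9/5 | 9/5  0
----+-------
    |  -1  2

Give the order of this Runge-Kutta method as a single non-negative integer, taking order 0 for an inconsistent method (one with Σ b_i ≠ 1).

b = (-1, 2)
c = (0, 9/5)
Σ b_i: (-1)·1 + 2·1 = 1 ✓
b·c: 2·9/5 = 18/5 ≠ 1/2 ⇒ order 1.

1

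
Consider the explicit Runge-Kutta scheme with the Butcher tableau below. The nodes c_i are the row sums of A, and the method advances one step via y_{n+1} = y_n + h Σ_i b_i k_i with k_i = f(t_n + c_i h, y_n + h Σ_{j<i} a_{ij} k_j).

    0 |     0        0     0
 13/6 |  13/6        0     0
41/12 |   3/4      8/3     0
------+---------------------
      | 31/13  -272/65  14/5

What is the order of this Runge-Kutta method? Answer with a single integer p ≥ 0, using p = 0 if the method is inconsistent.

b = (31/13, -272/65, 14/5)
c = (0, 13/6, 41/12)
Ac = (0, 0, 52/9)
Σ b_i: 31/13·1 + (-272/65)·1 + 14/5·1 = 1 ✓
b·c: (-272/65)·13/6 + 14/5·41/12 = 1/2 ✓
b·c²: (-272/65)·169/36 + 14/5·1681/144 = 313/24 ≠ 1/3 ⇒ order 2.
b·Ac: 14/5·52/9 = 728/45 ≠ 1/6

2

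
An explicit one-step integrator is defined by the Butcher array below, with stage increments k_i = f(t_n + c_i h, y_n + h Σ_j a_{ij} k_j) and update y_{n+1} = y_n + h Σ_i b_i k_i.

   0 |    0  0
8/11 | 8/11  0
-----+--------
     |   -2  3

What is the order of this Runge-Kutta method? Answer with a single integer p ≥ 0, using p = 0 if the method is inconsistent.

b = (-2, 3)
c = (0, 8/11)
Σ b_i: (-2)·1 + 3·1 = 1 ✓
b·c: 3·8/11 = 24/11 ≠ 1/2 ⇒ order 1.

1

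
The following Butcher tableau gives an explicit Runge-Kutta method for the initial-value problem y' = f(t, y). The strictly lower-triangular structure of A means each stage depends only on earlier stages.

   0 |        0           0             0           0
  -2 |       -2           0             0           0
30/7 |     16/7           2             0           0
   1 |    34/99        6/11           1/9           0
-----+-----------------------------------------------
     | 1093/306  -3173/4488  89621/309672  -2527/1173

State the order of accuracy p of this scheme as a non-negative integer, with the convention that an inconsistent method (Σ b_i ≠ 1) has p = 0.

b = (1093/306, -3173/4488, 89621/309672, -2527/1173)
c = (0, -2, 30/7, 1)
Ac = (0, 0, -4, -142/231)
Σ b_i: 1093/306·1 + (-3173/4488)·1 + 89621/309672·1 + (-2527/1173)·1 = 1 ✓
b·c: (-3173/4488)·(-2) + 89621/309672·30/7 + (-2527/1173)·1 = 1/2 ✓
b·c²: (-3173/4488)·4 + 89621/309672·900/49 + (-2527/1173)·1 = 1/3 ✓
b·Ac: 89621/309672·(-4) + (-2527/1173)·(-142/231) = 1/6 ✓
b·c³: (-3173/4488)·(-8) + 89621/309672·27000/343 + (-2527/1173)·1 = 9383/357 ≠ 1/4 ⇒ order 3.
b·(c∘Ac): 89621/309672·(-120/7) + (-2527/1173)·(-142/231) = -6121/1683 ≠ 1/8
b·Ac²: 89621/309672·8 + (-2527/1173)·2276/539 = -167051/24633 ≠ 1/12
b·A²c: (-2527/1173)·(-4/9) = 10108/10557 ≠ 1/24

3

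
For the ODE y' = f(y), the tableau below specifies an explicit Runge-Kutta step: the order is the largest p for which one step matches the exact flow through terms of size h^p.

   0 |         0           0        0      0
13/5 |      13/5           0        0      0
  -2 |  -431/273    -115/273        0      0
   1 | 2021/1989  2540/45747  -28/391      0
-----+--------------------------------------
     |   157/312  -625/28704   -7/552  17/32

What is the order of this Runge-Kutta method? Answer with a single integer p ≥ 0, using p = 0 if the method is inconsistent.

b = (157/312, -625/28704, -7/552, 17/32)
c = (0, 13/5, -2, 1)
Ac = (0, 0, -23/21, 44/153)
Σ b_i: 157/312·1 + (-625/28704)·1 + (-7/552)·1 + 17/32·1 = 1 ✓
b·c: (-625/28704)·13/5 + (-7/552)·(-2) + 17/32·1 = 1/2 ✓
b·c²: (-625/28704)·169/25 + (-7/552)·4 + 17/32·1 = 1/3 ✓
b·Ac: (-7/552)·(-23/21) + 17/32·44/153 = 1/6 ✓
b·c³: (-625/28704)·2197/125 + (-7/552)·(-8) + 17/32·1 = 1/4 ✓
b·(c∘Ac): (-7/552)·46/21 + 17/32·44/153 = 1/8 ✓
b·Ac²: (-7/552)·(-299/105) + 17/32·4/45 = 1/12 ✓
b·A²c: 17/32·4/51 = 1/24 ✓; 4 stages ⇒ order 4.

4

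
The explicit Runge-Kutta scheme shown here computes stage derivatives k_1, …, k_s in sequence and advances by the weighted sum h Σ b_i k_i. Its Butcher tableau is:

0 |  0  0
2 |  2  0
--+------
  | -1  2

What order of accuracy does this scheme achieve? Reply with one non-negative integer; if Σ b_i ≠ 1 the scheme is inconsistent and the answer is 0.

1

b = (-1, 2)
c = (0, 2)
Σ b_i: (-1)·1 + 2·1 = 1 ✓
b·c: 2·2 = 4 ≠ 1/2 ⇒ order 1.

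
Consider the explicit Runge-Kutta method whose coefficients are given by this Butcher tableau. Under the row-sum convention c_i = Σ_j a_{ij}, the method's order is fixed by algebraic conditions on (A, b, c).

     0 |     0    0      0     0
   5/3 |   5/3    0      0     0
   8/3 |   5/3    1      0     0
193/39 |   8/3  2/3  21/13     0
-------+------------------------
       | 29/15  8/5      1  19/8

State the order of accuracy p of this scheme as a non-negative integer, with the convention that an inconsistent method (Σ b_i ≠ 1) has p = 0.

0

b = (29/15, 8/5, 1, 19/8)
c = (0, 5/3, 8/3, 193/39)
Ac = (0, 0, 5/3, 634/117)
Σ b_i: 29/15·1 + 8/5·1 + 1·1 + 19/8·1 = 829/120 ≠ 1 ⇒ order 0.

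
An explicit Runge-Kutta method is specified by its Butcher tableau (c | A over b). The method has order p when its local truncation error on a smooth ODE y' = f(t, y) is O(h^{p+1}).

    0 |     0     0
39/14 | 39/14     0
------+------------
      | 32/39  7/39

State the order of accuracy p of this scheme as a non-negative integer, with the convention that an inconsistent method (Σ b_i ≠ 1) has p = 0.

b = (32/39, 7/39)
c = (0, 39/14)
Σ b_i: 32/39·1 + 7/39·1 = 1 ✓
b·c: 7/39·39/14 = 1/2 ✓; 2 stages ⇒ order 2.

2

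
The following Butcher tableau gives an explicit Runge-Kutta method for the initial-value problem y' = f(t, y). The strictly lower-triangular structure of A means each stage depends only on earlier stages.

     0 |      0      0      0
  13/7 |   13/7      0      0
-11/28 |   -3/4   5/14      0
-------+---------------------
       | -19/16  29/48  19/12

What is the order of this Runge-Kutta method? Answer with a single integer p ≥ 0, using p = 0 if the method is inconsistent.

2

b = (-19/16, 29/48, 19/12)
c = (0, 13/7, -11/28)
Ac = (0, 0, 65/98)
Σ b_i: (-19/16)·1 + 29/48·1 + 19/12·1 = 1 ✓
b·c: 29/48·13/7 + 19/12·(-11/28) = 1/2 ✓
b·c²: 29/48·169/49 + 19/12·121/784 = 149/64 ≠ 1/3 ⇒ order 2.
b·Ac: 19/12·65/98 = 1235/1176 ≠ 1/6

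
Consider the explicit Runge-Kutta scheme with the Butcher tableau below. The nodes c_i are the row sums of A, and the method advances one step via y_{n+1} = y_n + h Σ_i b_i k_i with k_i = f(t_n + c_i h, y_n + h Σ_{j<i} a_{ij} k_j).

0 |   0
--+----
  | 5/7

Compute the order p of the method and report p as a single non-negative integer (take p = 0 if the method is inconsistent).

0

b = (5/7)
c = (0)
Σ b_i: 5/7·1 = 5/7 ≠ 1 ⇒ order 0.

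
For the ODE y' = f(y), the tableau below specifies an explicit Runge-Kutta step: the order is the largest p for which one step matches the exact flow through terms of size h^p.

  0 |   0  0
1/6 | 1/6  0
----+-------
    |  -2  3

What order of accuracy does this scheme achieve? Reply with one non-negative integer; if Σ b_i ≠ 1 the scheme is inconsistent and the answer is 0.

b = (-2, 3)
c = (0, 1/6)
Σ b_i: (-2)·1 + 3·1 = 1 ✓
b·c: 3·1/6 = 1/2 ✓; 2 stages ⇒ order 2.

2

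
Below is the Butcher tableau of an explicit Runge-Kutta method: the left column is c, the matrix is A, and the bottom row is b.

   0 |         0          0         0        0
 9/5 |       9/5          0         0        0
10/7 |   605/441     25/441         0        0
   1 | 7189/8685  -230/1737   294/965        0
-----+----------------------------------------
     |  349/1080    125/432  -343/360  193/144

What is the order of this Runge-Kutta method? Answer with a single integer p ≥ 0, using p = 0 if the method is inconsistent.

b = (349/1080, 125/432, -343/360, 193/144)
c = (0, 9/5, 10/7, 1)
Ac = (0, 0, 5/49, 38/193)
Σ b_i: 349/1080·1 + 125/432·1 + (-343/360)·1 + 193/144·1 = 1 ✓
b·c: 125/432·9/5 + (-343/360)·10/7 + 193/144·1 = 1/2 ✓
b·c²: 125/432·81/25 + (-343/360)·100/49 + 193/144·1 = 1/3 ✓
b·Ac: (-343/360)·5/49 + 193/144·38/193 = 1/6 ✓
b·c³: 125/432·729/125 + (-343/360)·1000/343 + 193/144·1 = 1/4 ✓
b·(c∘Ac): (-343/360)·50/343 + 193/144·38/193 = 1/8 ✓
b·Ac²: (-343/360)·9/49 + 193/144·186/965 = 1/12 ✓
b·A²c: 193/144·6/193 = 1/24 ✓; 4 stages ⇒ order 4.

4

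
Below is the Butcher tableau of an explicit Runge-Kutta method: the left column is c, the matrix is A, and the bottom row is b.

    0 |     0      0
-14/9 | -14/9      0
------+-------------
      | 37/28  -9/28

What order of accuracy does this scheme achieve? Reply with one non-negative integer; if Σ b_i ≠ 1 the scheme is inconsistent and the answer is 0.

2

b = (37/28, -9/28)
c = (0, -14/9)
Σ b_i: 37/28·1 + (-9/28)·1 = 1 ✓
b·c: (-9/28)·(-14/9) = 1/2 ✓; 2 stages ⇒ order 2.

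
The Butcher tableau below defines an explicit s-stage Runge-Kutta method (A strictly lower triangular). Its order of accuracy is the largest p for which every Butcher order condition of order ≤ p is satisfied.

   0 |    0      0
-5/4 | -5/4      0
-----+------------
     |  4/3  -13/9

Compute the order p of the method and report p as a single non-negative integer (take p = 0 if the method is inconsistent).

b = (4/3, -13/9)
c = (0, -5/4)
Σ b_i: 4/3·1 + (-13/9)·1 = -1/9 ≠ 1 ⇒ order 0.

0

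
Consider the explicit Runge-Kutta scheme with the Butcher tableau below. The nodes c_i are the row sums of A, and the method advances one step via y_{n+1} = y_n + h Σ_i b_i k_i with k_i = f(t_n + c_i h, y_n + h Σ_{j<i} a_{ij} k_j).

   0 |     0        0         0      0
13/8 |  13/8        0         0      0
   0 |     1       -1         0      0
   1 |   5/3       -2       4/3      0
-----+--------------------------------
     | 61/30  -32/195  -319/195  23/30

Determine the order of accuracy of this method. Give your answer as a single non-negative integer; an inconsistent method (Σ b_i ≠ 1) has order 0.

3

b = (61/30, -32/195, -319/195, 23/30)
c = (0, 13/8, 0, 1)
Ac = (0, 0, -13/8, -13/4)
Σ b_i: 61/30·1 + (-32/195)·1 + (-319/195)·1 + 23/30·1 = 1 ✓
b·c: (-32/195)·13/8 + 23/30·1 = 1/2 ✓
b·c²: (-32/195)·169/64 + 23/30·1 = 1/3 ✓
b·Ac: (-319/195)·(-13/8) + 23/30·(-13/4) = 1/6 ✓
b·c³: (-32/195)·2197/512 + 23/30·1 = 1/16 ≠ 1/4 ⇒ order 3.
b·(c∘Ac): 23/30·(-13/4) = -299/120 ≠ 1/8
b·Ac²: (-319/195)·(-169/64) + 23/30·(-169/32) = 13/48 ≠ 1/12
b·A²c: 23/30·(-13/6) = -299/180 ≠ 1/24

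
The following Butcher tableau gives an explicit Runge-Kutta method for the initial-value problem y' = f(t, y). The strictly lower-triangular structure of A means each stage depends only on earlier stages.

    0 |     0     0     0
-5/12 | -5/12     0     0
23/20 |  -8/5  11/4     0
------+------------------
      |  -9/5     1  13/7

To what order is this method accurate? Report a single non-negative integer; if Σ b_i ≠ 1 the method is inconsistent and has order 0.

0

b = (-9/5, 1, 13/7)
c = (0, -5/12, 23/20)
Ac = (0, 0, -55/48)
Σ b_i: (-9/5)·1 + 1·1 + 13/7·1 = 37/35 ≠ 1 ⇒ order 0.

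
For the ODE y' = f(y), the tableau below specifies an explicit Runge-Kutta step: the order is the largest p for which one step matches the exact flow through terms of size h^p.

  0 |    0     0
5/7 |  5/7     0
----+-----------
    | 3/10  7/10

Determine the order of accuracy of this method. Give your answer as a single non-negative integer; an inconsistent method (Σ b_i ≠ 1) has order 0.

2

b = (3/10, 7/10)
c = (0, 5/7)
Σ b_i: 3/10·1 + 7/10·1 = 1 ✓
b·c: 7/10·5/7 = 1/2 ✓; 2 stages ⇒ order 2.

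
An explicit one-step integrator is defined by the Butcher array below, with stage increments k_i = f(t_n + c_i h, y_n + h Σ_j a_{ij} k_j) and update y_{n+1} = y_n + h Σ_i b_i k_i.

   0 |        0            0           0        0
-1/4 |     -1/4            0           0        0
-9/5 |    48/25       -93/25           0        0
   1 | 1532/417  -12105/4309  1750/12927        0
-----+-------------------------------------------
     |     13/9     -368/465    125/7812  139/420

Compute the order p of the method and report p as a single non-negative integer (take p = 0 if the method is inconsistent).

4

b = (13/9, -368/465, 125/7812, 139/420)
c = (0, -1/4, -9/5, 1)
Ac = (0, 0, 93/100, 255/556)
Σ b_i: 13/9·1 + (-368/465)·1 + 125/7812·1 + 139/420·1 = 1 ✓
b·c: (-368/465)·(-1/4) + 125/7812·(-9/5) + 139/420·1 = 1/2 ✓
b·c²: (-368/465)·1/16 + 125/7812·81/25 + 139/420·1 = 1/3 ✓
b·Ac: 125/7812·93/100 + 139/420·255/556 = 1/6 ✓
b·c³: (-368/465)·(-1/64) + 125/7812·(-729/125) + 139/420·1 = 1/4 ✓
b·(c∘Ac): 125/7812·(-837/500) + 139/420·255/556 = 1/8 ✓
b·Ac²: 125/7812·(-93/400) + 139/420·585/2224 = 1/12 ✓
b·A²c: 139/420·35/278 = 1/24 ✓; 4 stages ⇒ order 4.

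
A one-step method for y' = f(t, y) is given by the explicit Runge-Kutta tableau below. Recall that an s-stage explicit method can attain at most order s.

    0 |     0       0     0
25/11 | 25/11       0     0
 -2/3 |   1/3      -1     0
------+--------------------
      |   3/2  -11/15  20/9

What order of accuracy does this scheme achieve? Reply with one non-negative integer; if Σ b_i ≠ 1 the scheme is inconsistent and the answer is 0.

0

b = (3/2, -11/15, 20/9)
c = (0, 25/11, -2/3)
Ac = (0, 0, -25/11)
Σ b_i: 3/2·1 + (-11/15)·1 + 20/9·1 = 269/90 ≠ 1 ⇒ order 0.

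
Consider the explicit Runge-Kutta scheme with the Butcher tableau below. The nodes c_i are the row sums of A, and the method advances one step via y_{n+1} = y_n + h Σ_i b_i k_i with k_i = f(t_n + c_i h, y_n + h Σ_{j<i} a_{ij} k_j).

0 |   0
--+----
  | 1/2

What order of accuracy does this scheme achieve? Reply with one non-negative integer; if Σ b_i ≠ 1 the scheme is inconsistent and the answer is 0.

0

b = (1/2)
c = (0)
Σ b_i: 1/2·1 = 1/2 ≠ 1 ⇒ order 0.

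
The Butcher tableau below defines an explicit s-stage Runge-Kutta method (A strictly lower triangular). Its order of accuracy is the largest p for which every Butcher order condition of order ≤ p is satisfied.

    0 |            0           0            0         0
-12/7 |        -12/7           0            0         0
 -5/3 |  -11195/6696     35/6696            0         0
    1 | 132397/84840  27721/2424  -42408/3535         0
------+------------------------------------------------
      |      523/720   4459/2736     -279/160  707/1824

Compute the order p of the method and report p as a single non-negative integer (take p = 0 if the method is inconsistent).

b = (523/720, 4459/2736, -279/160, 707/1824)
c = (0, -12/7, -5/3, 1)
Ac = (0, 0, -5/558, 551/1414)
Σ b_i: 523/720·1 + 4459/2736·1 + (-279/160)·1 + 707/1824·1 = 1 ✓
b·c: 4459/2736·(-12/7) + (-279/160)·(-5/3) + 707/1824·1 = 1/2 ✓
b·c²: 4459/2736·144/49 + (-279/160)·25/9 + 707/1824·1 = 1/3 ✓
b·Ac: (-279/160)·(-5/558) + 707/1824·551/1414 = 1/6 ✓
b·c³: 4459/2736·(-1728/343) + (-279/160)·(-125/27) + 707/1824·1 = 1/4 ✓
b·(c∘Ac): (-279/160)·25/1674 + 707/1824·551/1414 = 1/8 ✓
b·Ac²: (-279/160)·10/651 + 707/1824·1406/4949 = 1/12 ✓
b·A²c: 707/1824·76/707 = 1/24 ✓; 4 stages ⇒ order 4.

4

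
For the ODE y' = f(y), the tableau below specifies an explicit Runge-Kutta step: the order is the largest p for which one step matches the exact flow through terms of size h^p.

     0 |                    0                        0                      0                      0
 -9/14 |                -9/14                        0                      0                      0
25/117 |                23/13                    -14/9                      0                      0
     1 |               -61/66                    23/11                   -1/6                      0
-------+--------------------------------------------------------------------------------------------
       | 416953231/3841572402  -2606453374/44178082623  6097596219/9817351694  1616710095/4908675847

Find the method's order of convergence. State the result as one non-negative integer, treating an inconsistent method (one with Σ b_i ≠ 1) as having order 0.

3

b = (416953231/3841572402, -2606453374/44178082623, 6097596219/9817351694, 1616710095/4908675847)
c = (0, -9/14, 25/117, 1)
Ac = (0, 0, 1, -37291/27027)
Σ b_i: 416953231/3841572402·1 + (-2606453374/44178082623)·1 + 6097596219/9817351694·1 + 1616710095/4908675847·1 = 1 ✓
b·c: (-2606453374/44178082623)·(-9/14) + 6097596219/9817351694·25/117 + 1616710095/4908675847·1 = 1/2 ✓
b·c²: (-2606453374/44178082623)·81/196 + 6097596219/9817351694·625/13689 + 1616710095/4908675847·1 = 1/3 ✓
b·Ac: 6097596219/9817351694·1 + 1616710095/4908675847·(-37291/27027) = 1/6 ✓
b·c³: (-2606453374/44178082623)·(-729/2744) + 6097596219/9817351694·15625/1601613 + 1616710095/4908675847·1 = 736413448781/2097498531492 ≠ 1/4 ⇒ order 3.
b·(c∘Ac): 6097596219/9817351694·25/117 + 1616710095/4908675847·(-37291/27027) = -411973795/1280524134 ≠ 1/8
b·Ac²: 6097596219/9817351694·(-9/14) + 1616710095/4908675847·75834071/88540452 = -61451122223/524374632873 ≠ 1/12
b·A²c: 1616710095/4908675847·(-1/6) = -538903365/9817351694 ≠ 1/24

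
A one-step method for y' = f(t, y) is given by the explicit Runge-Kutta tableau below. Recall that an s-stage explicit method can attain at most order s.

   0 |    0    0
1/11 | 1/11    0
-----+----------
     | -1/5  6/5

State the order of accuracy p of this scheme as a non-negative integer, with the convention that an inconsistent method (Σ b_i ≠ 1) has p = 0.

b = (-1/5, 6/5)
c = (0, 1/11)
Σ b_i: (-1/5)·1 + 6/5·1 = 1 ✓
b·c: 6/5·1/11 = 6/55 ≠ 1/2 ⇒ order 1.

1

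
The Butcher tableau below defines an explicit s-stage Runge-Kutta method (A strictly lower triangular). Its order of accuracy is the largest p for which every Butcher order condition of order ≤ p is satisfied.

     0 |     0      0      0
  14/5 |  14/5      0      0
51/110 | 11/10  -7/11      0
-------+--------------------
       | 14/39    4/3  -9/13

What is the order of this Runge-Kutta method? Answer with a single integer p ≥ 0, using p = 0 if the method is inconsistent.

1

b = (14/39, 4/3, -9/13)
c = (0, 14/5, 51/110)
Ac = (0, 0, -98/55)
Σ b_i: 14/39·1 + 4/3·1 + (-9/13)·1 = 1 ✓
b·c: 4/3·14/5 + (-9/13)·51/110 = 14639/4290 ≠ 1/2 ⇒ order 1.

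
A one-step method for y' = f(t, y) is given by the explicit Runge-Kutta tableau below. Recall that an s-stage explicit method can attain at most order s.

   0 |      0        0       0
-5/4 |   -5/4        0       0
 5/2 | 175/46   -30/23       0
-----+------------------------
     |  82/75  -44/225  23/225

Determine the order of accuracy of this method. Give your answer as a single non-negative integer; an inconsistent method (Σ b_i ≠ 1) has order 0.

b = (82/75, -44/225, 23/225)
c = (0, -5/4, 5/2)
Ac = (0, 0, 75/46)
Σ b_i: 82/75·1 + (-44/225)·1 + 23/225·1 = 1 ✓
b·c: (-44/225)·(-5/4) + 23/225·5/2 = 1/2 ✓
b·c²: (-44/225)·25/16 + 23/225·25/4 = 1/3 ✓
b·Ac: 23/225·75/46 = 1/6 ✓; 3 stages ⇒ order 3.

3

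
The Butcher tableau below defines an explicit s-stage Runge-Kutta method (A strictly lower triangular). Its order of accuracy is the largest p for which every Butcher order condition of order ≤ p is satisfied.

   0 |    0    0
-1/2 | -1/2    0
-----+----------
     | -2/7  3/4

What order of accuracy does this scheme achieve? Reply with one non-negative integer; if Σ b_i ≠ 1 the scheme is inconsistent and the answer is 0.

0

b = (-2/7, 3/4)
c = (0, -1/2)
Σ b_i: (-2/7)·1 + 3/4·1 = 13/28 ≠ 1 ⇒ order 0.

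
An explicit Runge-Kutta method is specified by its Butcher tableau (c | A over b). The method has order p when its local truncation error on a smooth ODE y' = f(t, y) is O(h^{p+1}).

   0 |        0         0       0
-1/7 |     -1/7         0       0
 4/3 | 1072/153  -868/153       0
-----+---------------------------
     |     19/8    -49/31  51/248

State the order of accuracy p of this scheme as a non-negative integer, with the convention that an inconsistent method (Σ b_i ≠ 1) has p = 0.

b = (19/8, -49/31, 51/248)
c = (0, -1/7, 4/3)
Ac = (0, 0, 124/153)
Σ b_i: 19/8·1 + (-49/31)·1 + 51/248·1 = 1 ✓
b·c: (-49/31)·(-1/7) + 51/248·4/3 = 1/2 ✓
b·c²: (-49/31)·1/49 + 51/248·16/9 = 1/3 ✓
b·Ac: 51/248·124/153 = 1/6 ✓; 3 stages ⇒ order 3.

3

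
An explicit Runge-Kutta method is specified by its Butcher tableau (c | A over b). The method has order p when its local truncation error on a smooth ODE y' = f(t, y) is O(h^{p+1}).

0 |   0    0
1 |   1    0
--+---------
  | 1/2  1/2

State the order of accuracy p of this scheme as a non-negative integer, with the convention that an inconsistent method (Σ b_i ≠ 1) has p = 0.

2

b = (1/2, 1/2)
c = (0, 1)
Σ b_i: 1/2·1 + 1/2·1 = 1 ✓
b·c: 1/2·1 = 1/2 ✓; 2 stages ⇒ order 2.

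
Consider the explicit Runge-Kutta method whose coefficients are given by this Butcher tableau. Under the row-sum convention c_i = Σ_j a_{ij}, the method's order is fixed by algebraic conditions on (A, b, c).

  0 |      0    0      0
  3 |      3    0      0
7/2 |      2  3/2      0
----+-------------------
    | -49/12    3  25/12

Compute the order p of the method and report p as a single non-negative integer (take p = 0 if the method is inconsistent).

1

b = (-49/12, 3, 25/12)
c = (0, 3, 7/2)
Ac = (0, 0, 9/2)
Σ b_i: (-49/12)·1 + 3·1 + 25/12·1 = 1 ✓
b·c: 3·3 + 25/12·7/2 = 391/24 ≠ 1/2 ⇒ order 1.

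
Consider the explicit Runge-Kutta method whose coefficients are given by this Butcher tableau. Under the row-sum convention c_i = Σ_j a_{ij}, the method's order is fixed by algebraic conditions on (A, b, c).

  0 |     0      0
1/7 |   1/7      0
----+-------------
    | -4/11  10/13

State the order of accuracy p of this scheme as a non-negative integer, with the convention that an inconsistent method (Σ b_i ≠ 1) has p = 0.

b = (-4/11, 10/13)
c = (0, 1/7)
Σ b_i: (-4/11)·1 + 10/13·1 = 58/143 ≠ 1 ⇒ order 0.

0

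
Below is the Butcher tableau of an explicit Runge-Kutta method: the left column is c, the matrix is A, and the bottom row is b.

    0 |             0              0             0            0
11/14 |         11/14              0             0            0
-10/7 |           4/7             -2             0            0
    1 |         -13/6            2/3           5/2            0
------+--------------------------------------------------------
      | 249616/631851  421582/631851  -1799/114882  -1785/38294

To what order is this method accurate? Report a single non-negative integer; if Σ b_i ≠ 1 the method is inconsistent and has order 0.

b = (249616/631851, 421582/631851, -1799/114882, -1785/38294)
c = (0, 11/14, -10/7, 1)
Ac = (0, 0, -11/7, -64/21)
Σ b_i: 249616/631851·1 + 421582/631851·1 + (-1799/114882)·1 + (-1785/38294)·1 = 1 ✓
b·c: 421582/631851·11/14 + (-1799/114882)·(-10/7) + (-1785/38294)·1 = 1/2 ✓
b·c²: 421582/631851·121/196 + (-1799/114882)·100/49 + (-1785/38294)·1 = 1/3 ✓
b·Ac: (-1799/114882)·(-11/7) + (-1785/38294)·(-64/21) = 1/6 ✓
b·c³: 421582/631851·1331/2744 + (-1799/114882)·(-1000/343) + (-1785/38294)·1 = 1210961/3752812 ≠ 1/4 ⇒ order 3.
b·(c∘Ac): (-1799/114882)·110/49 + (-1785/38294)·(-64/21) = 42985/402087 ≠ 1/8
b·Ac²: (-1799/114882)·(-121/98) + (-1785/38294)·1621/294 = -191129/804174 ≠ 1/12
b·A²c: (-1785/38294)·(-55/14) = 14025/76588 ≠ 1/24

3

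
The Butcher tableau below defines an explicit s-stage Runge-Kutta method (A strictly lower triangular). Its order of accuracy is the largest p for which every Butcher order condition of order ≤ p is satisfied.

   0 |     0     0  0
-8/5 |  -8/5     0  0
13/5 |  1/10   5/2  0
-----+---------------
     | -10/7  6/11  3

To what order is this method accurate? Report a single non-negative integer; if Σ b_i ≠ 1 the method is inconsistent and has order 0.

b = (-10/7, 6/11, 3)
c = (0, -8/5, 13/5)
Ac = (0, 0, -4)
Σ b_i: (-10/7)·1 + 6/11·1 + 3·1 = 163/77 ≠ 1 ⇒ order 0.

0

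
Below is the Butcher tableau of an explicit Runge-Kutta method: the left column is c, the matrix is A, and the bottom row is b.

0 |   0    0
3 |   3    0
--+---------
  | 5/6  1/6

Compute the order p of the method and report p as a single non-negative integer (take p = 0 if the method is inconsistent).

2

b = (5/6, 1/6)
c = (0, 3)
Σ b_i: 5/6·1 + 1/6·1 = 1 ✓
b·c: 1/6·3 = 1/2 ✓; 2 stages ⇒ order 2.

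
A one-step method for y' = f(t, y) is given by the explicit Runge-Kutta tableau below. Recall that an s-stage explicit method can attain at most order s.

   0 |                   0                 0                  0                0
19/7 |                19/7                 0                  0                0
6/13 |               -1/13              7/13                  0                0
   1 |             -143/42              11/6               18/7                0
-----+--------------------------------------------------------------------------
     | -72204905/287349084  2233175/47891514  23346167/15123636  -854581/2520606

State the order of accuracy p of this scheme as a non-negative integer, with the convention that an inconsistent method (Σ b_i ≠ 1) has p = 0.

b = (-72204905/287349084, 2233175/47891514, 23346167/15123636, -854581/2520606)
c = (0, 19/7, 6/13, 1)
Ac = (0, 0, 19/13, 3365/546)
Σ b_i: (-72204905/287349084)·1 + 2233175/47891514·1 + 23346167/15123636·1 + (-854581/2520606)·1 = 1 ✓
b·c: 2233175/47891514·19/7 + 23346167/15123636·6/13 + (-854581/2520606)·1 = 1/2 ✓
b·c²: 2233175/47891514·361/49 + 23346167/15123636·36/169 + (-854581/2520606)·1 = 1/3 ✓
b·Ac: 23346167/15123636·19/13 + (-854581/2520606)·3365/546 = 1/6 ✓
b·c³: 2233175/47891514·6859/343 + 23346167/15123636·216/2197 + (-854581/2520606)·1 = 85464320/114687573 ≠ 1/4 ⇒ order 3.
b·(c∘Ac): 23346167/15123636·114/169 + (-854581/2520606)·3365/546 = -15852413/15123636 ≠ 1/8
b·Ac²: 23346167/15123636·361/91 + (-854581/2520606)·698315/49686 = 311681687/229375146 ≠ 1/12
b·A²c: (-854581/2520606)·342/91 = -535287/420101 ≠ 1/24

3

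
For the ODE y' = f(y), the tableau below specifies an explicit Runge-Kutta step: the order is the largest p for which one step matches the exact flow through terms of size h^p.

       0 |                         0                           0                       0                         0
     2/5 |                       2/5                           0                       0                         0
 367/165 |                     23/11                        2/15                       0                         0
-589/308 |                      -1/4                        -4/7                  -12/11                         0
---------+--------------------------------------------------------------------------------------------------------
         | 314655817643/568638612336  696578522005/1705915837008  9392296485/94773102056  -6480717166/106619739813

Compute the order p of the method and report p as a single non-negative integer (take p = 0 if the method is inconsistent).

b = (314655817643/568638612336, 696578522005/1705915837008, 9392296485/94773102056, -6480717166/106619739813)
c = (0, 2/5, 367/165, -589/308)
Ac = (0, 0, 4/75, -11244/4235)
Σ b_i: 314655817643/568638612336·1 + 696578522005/1705915837008·1 + 9392296485/94773102056·1 + (-6480717166/106619739813)·1 = 1 ✓
b·c: 696578522005/1705915837008·2/5 + 9392296485/94773102056·367/165 + (-6480717166/106619739813)·(-589/308) = 1/2 ✓
b·c²: 696578522005/1705915837008·4/25 + 9392296485/94773102056·134689/27225 + (-6480717166/106619739813)·346921/94864 = 1/3 ✓
b·Ac: 9392296485/94773102056·4/75 + (-6480717166/106619739813)·(-11244/4235) = 1/6 ✓
b·c³: 696578522005/1705915837008·8/125 + 9392296485/94773102056·49430863/4492125 + (-6480717166/106619739813)·(-204336469/29218112) = 10125803415737423/6567775972480800 ≠ 1/4 ⇒ order 3.
b·(c∘Ac): 9392296485/94773102056·1468/12375 + (-6480717166/106619739813)·1655679/326095 = -5802690324887/19546952299050 ≠ 1/8
b·Ac²: 9392296485/94773102056·8/375 + (-6480717166/106619739813)·(-767036/139755) = 29530379348443/87961285345725 ≠ 1/12
b·A²c: (-6480717166/106619739813)·(-16/275) = 9426497696/2665493495325 ≠ 1/24

3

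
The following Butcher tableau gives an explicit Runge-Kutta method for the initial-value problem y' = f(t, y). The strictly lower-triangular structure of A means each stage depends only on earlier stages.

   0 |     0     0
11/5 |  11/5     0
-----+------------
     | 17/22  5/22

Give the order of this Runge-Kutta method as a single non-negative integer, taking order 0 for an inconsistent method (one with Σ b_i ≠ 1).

b = (17/22, 5/22)
c = (0, 11/5)
Σ b_i: 17/22·1 + 5/22·1 = 1 ✓
b·c: 5/22·11/5 = 1/2 ✓; 2 stages ⇒ order 2.

2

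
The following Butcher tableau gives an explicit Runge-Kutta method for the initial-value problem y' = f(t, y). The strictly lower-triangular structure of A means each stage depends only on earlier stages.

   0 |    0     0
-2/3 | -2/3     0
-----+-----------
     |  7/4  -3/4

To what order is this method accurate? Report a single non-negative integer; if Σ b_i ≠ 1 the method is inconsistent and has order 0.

b = (7/4, -3/4)
c = (0, -2/3)
Σ b_i: 7/4·1 + (-3/4)·1 = 1 ✓
b·c: (-3/4)·(-2/3) = 1/2 ✓; 2 stages ⇒ order 2.

2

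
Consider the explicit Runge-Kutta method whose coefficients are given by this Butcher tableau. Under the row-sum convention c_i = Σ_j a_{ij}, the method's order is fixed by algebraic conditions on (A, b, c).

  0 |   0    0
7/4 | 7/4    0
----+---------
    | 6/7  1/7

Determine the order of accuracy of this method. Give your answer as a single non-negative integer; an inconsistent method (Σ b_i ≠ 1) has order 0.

b = (6/7, 1/7)
c = (0, 7/4)
Σ b_i: 6/7·1 + 1/7·1 = 1 ✓
b·c: 1/7·7/4 = 1/4 ≠ 1/2 ⇒ order 1.

1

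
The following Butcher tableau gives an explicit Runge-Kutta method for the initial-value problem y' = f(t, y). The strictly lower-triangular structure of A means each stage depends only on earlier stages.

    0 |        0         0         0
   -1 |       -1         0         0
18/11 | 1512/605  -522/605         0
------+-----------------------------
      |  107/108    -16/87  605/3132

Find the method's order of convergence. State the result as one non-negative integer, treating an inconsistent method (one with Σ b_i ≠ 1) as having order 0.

3

b = (107/108, -16/87, 605/3132)
c = (0, -1, 18/11)
Ac = (0, 0, 522/605)
Σ b_i: 107/108·1 + (-16/87)·1 + 605/3132·1 = 1 ✓
b·c: (-16/87)·(-1) + 605/3132·18/11 = 1/2 ✓
b·c²: (-16/87)·1 + 605/3132·324/121 = 1/3 ✓
b·Ac: 605/3132·522/605 = 1/6 ✓; 3 stages ⇒ order 3.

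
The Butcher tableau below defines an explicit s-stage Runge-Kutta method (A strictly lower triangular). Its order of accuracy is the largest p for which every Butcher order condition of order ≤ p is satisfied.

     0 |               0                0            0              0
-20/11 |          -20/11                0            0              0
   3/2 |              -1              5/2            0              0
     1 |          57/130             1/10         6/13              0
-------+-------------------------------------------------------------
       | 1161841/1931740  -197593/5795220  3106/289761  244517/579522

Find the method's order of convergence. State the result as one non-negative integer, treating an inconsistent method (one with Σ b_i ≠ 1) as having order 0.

b = (1161841/1931740, -197593/5795220, 3106/289761, 244517/579522)
c = (0, -20/11, 3/2, 1)
Ac = (0, 0, -50/11, 73/143)
Σ b_i: 1161841/1931740·1 + (-197593/5795220)·1 + 3106/289761·1 + 244517/579522·1 = 1 ✓
b·c: (-197593/5795220)·(-20/11) + 3106/289761·3/2 + 244517/579522·1 = 1/2 ✓
b·c²: (-197593/5795220)·400/121 + 3106/289761·9/4 + 244517/579522·1 = 1/3 ✓
b·Ac: 3106/289761·(-50/11) + 244517/579522·73/143 = 1/6 ✓
b·c³: (-197593/5795220)·(-8000/1331) + 3106/289761·27/8 + 244517/579522·1 = 2817805/4249828 ≠ 1/4 ⇒ order 3.
b·(c∘Ac): 3106/289761·(-75/11) + 244517/579522·73/143 = 907157/6374742 ≠ 1/8
b·Ac²: 3106/289761·1000/121 + 244517/579522·4307/3146 = 8494033/12749484 ≠ 1/12
b·A²c: 244517/579522·(-300/143) = -940450/1062457 ≠ 1/24

3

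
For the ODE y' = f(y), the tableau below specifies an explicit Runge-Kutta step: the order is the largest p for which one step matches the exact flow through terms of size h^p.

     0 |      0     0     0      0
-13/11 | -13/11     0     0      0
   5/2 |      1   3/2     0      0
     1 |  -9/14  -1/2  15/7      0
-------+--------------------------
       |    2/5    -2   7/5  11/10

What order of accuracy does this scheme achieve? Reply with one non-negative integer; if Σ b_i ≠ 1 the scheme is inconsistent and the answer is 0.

b = (2/5, -2, 7/5, 11/10)
c = (0, -13/11, 5/2, 1)
Ac = (0, 0, -39/22, 458/77)
Σ b_i: 2/5·1 + (-2)·1 + 7/5·1 + 11/10·1 = 9/10 ≠ 1 ⇒ order 0.

0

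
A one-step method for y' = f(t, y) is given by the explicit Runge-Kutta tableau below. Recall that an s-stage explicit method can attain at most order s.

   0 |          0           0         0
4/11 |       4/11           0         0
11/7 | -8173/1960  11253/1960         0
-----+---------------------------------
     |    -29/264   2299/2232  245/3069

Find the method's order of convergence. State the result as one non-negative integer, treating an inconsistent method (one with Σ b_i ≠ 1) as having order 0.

b = (-29/264, 2299/2232, 245/3069)
c = (0, 4/11, 11/7)
Ac = (0, 0, 1023/490)
Σ b_i: (-29/264)·1 + 2299/2232·1 + 245/3069·1 = 1 ✓
b·c: 2299/2232·4/11 + 245/3069·11/7 = 1/2 ✓
b·c²: 2299/2232·16/121 + 245/3069·121/49 = 1/3 ✓
b·Ac: 245/3069·1023/490 = 1/6 ✓; 3 stages ⇒ order 3.

3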